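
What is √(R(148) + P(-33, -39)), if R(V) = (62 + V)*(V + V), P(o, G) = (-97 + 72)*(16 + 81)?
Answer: √59735 ≈ 244.41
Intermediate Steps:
P(o, G) = -2425 (P(o, G) = -25*97 = -2425)
R(V) = 2*V*(62 + V) (R(V) = (62 + V)*(2*V) = 2*V*(62 + V))
√(R(148) + P(-33, -39)) = √(2*148*(62 + 148) - 2425) = √(2*148*210 - 2425) = √(62160 - 2425) = √59735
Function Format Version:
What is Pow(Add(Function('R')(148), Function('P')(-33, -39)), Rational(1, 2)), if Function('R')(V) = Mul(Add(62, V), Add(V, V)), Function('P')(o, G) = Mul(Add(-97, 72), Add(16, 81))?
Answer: Pow(59735, Rational(1, 2)) ≈ 244.41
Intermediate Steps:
Function('P')(o, G) = -2425 (Function('P')(o, G) = Mul(-25, 97) = -2425)
Function('R')(V) = Mul(2, V, Add(62, V)) (Function('R')(V) = Mul(Add(62, V), Mul(2, V)) = Mul(2, V, Add(62, V)))
Pow(Add(Function('R')(148), Function('P')(-33, -39)), Rational(1, 2)) = Pow(Add(Mul(2, 148, Add(62, 148)), -2425), Rational(1, 2)) = Pow(Add(Mul(2, 148, 210), -2425), Rational(1, 2)) = Pow(Add(62160, -2425), Rational(1, 2)) = Pow(59735, Rational(1, 2))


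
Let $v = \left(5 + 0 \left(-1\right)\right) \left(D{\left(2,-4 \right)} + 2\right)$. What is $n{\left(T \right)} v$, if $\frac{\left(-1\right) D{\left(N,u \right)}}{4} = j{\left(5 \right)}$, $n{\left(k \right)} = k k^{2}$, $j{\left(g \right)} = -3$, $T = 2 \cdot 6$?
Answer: $120960$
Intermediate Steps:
$T = 12$
$n{\left(k \right)} = k^{3}$
$D{\left(N,u \right)} = 12$ ($D{\left(N,u \right)} = \left(-4\right) \left(-3\right) = 12$)
$v = 70$ ($v = \left(5 + 0 \left(-1\right)\right) \left(12 + 2\right) = \left(5 + 0\right) 14 = 5 \cdot 14 = 70$)
$n{\left(T \right)} v = 12^{3} \cdot 70 = 1728 \cdot 70 = 120960$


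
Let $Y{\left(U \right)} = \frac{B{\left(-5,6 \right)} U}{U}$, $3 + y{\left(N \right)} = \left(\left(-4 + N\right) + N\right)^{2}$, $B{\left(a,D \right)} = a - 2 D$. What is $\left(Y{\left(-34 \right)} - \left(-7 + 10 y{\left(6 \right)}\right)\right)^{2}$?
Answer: $384400$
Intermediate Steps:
$y{\left(N \right)} = -3 + \left(-4 + 2 N\right)^{2}$ ($y{\left(N \right)} = -3 + \left(\left(-4 + N\right) + N\right)^{2} = -3 + \left(-4 + 2 N\right)^{2}$)
$Y{\left(U \right)} = -17$ ($Y{\left(U \right)} = \frac{\left(-5 - 12\right) U}{U} = \frac{\left(-17\right) U}{U} = -17$)
$\left(Y{\left(-34 \right)} - \left(-7 + 10 y{\left(6 \right)}\right)\right)^{2} = \left(-17 - \left(-7 + 10 \left(-3 + 4 \left(-2 + 6\right)^{2}\right)\right)\right)^{2} = \left(-17 - \left(-7 + 10 \left(-3 + 4 \cdot 4^{2}\right)\right)\right)^{2} = \left(-17 - \left(-7 + 10 \left(-3 + 4 \cdot 16\right)\right)\right)^{2} = \left(-17 - \left(-7 + 10 \left(-3 + 64\right)\right)\right)^{2} = \left(-17 - \left(-7 + 10 \cdot 61\right)\right)^{2} = \left(-17 - \left(-7 + 610\right)\right)^{2} = \left(-17 - 603\right)^{2} = \left(-620\right)^{2} = 384400$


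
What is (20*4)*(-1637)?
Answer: -130960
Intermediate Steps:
(20*4)*(-1637) = 80*(-1637) = -130960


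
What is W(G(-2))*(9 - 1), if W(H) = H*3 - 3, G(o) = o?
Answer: -72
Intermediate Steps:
W(H) = -3 + 3*H (W(H) = 3*H - 3 = -3 + 3*H)
W(G(-2))*(9 - 1) = (-3 + 3*(-2))*(9 - 1) = (-3 - 6)*8 = -9*8 = -72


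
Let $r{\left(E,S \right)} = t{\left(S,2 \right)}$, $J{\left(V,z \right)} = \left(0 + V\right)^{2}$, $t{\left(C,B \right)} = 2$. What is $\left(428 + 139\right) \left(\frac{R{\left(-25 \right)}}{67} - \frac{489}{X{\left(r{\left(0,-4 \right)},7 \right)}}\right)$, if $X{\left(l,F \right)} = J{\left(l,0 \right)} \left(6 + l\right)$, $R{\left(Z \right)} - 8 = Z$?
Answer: $- \frac{18885069}{2144} \approx -8808.3$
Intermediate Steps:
$J{\left(V,z \right)} = V^{2}$
$R{\left(Z \right)} = 8 + Z$
$r{\left(E,S \right)} = 2$
$X{\left(l,F \right)} = l^{2} \left(6 + l\right)$
$\left(428 + 139\right) \left(\frac{R{\left(-25 \right)}}{67} - \frac{489}{X{\left(r{\left(0,-4 \right)},7 \right)}}\right) = \left(428 + 139\right) \left(\frac{8 - 25}{67} - \frac{489}{2^{2} \left(6 + 2\right)}\right) = 567 \left(\left(-17\right) \frac{1}{67} - \frac{489}{4 \cdot 8}\right) = 567 \left(- \frac{17}{67} - \frac{489}{32}\right) = 567 \left(- \frac{33307}{2144}\right) = - \frac{18885069}{2144}$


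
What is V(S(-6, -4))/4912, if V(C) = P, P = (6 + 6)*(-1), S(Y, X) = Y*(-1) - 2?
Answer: -3/1228 ≈ -0.0024430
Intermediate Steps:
S(Y, X) = -2 - Y (S(Y, X) = -Y - 2 = -2 - Y)
P = -12 (P = 12*(-1) = -12)
V(C) = -12
V(S(-6, -4))/4912 = -12/4912 = -12*1/4912 = -3/1228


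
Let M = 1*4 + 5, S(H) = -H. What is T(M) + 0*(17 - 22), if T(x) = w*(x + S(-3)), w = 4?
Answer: 48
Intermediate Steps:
M = 9 (M = 4 + 5 = 9)
T(x) = 12 + 4*x (T(x) = 4*(x - 1*(-3)) = 4*(x + 3) = 4*(3 + x) = 12 + 4*x)
T(M) + 0*(17 - 22) = (12 + 4*9) + 0*(17 - 22) = (12 + 36) + 0*(-5) = 48 + 0 = 48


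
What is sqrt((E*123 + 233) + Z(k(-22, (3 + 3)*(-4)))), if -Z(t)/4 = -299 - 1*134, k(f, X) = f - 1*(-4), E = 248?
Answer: sqrt(32469) ≈ 180.19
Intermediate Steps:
k(f, X) = 4 + f (k(f, X) = f + 4 = 4 + f)
Z(t) = 1732 (Z(t) = -4*(-299 - 1*134) = -4*(-299 - 134) = -4*(-433) = 1732)
sqrt((E*123 + 233) + Z(k(-22, (3 + 3)*(-4)))) = sqrt((248*123 + 233) + 1732) = sqrt((30504 + 233) + 1732) = sqrt(30737 + 1732) = sqrt(32469)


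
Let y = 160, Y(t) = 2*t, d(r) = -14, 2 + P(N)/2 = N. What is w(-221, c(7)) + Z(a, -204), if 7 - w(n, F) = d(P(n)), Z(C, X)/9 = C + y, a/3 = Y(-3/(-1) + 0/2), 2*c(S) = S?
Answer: 1623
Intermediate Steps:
c(S) = S/2
P(N) = -4 + 2*N
a = 18 (a = 3*(2*(-3/(-1) + 0/2)) = 3*(2*(-3*(-1) + 0*(1/2))) = 3*(2*(3 + 0)) = 3*(2*3) = 3*6 = 18)
Z(C, X) = 1440 + 9*C (Z(C, X) = 9*(C + 160) = 9*(160 + C) = 1440 + 9*C)
w(n, F) = 21 (w(n, F) = 7 - 1*(-14) = 7 + 14 = 21)
w(-221, c(7)) + Z(a, -204) = 21 + (1440 + 9*18) = 21 + (1440 + 162) = 21 + 1602 = 1623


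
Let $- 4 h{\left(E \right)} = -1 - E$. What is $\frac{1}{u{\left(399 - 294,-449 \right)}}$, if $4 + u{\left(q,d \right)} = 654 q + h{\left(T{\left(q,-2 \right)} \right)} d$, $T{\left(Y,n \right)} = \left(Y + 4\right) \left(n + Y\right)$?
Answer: $- \frac{1}{1191677} \approx -8.3915 \cdot 10^{-7}$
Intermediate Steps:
$T{\left(Y,n \right)} = \left(4 + Y\right) \left(Y + n\right)$
$h{\left(E \right)} = \frac{1}{4} + \frac{E}{4}$ ($h{\left(E \right)} = - \frac{-1 - E}{4} = \frac{1}{4} + \frac{E}{4}$)
$u{\left(q,d \right)} = -4 + 654 q + d \left(- \frac{7}{4} + \frac{q}{2} + \frac{q^{2}}{4}\right)$ ($u{\left(q,d \right)} = -4 + \left(654 q + \left(\frac{1}{4} + \frac{q^{2} + 4 q + 4 \left(-2\right) + q \left(-2\right)}{4}\right) d\right) = -4 + \left(654 q + \left(\frac{1}{4} + \frac{q^{2} + 4 q - 8 - 2 q}{4}\right) d\right) = -4 + \left(654 q + \left(\frac{1}{4} + \frac{-8 + q^{2} + 2 q}{4}\right) d\right) = -4 + \left(654 q + \left(\frac{1}{4} + \left(-2 + \frac{q}{2} + \frac{q^{2}}{4}\right)\right) d\right) = -4 + \left(654 q + \left(- \frac{7}{4} + \frac{q}{2} + \frac{q^{2}}{4}\right) d\right) = -4 + \left(654 q + d \left(- \frac{7}{4} + \frac{q}{2} + \frac{q^{2}}{4}\right)\right) = -4 + 654 q + d \left(- \frac{7}{4} + \frac{q}{2} + \frac{q^{2}}{4}\right)$)
$\frac{1}{u{\left(399 - 294,-449 \right)}} = \frac{1}{-4 + 654 \left(399 - 294\right) + \frac{1}{4} \left(-449\right) \left(-7 + \left(399 - 294\right)^{2} + 2 \left(399 - 294\right)\right)} = \frac{1}{-4 + 654 \cdot 105 + \frac{1}{4} \left(-449\right) \left(-7 + 105^{2} + 2 \cdot 105\right)} = \frac{1}{-4 + 68670 + \frac{1}{4} \left(-449\right) \left(-7 + 11025 + 210\right)} = \frac{1}{-4 + 68670 + \frac{1}{4} \left(-449\right) 11228} = \frac{1}{-4 + 68670 - 1260343} = \frac{1}{-1191677} = - \frac{1}{1191677}$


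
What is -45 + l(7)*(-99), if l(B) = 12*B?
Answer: -8361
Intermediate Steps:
-45 + l(7)*(-99) = -45 + (12*7)*(-99) = -45 + 84*(-99) = -45 - 8316 = -8361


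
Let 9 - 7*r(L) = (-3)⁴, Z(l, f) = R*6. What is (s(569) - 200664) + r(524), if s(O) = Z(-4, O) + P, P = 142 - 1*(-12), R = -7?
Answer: -1403936/7 ≈ -2.0056e+5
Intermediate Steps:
Z(l, f) = -42 (Z(l, f) = -7*6 = -42)
P = 154 (P = 142 + 12 = 154)
s(O) = 112 (s(O) = -42 + 154 = 112)
r(L) = -72/7 (r(L) = 9/7 - ⅐*(-3)⁴ = 9/7 - ⅐*81 = 9/7 - 81/7 = -72/7)
(s(569) - 200664) + r(524) = (112 - 200664) - 72/7 = -200552 - 72/7 = -1403936/7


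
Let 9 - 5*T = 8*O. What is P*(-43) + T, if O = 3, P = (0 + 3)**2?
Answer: -390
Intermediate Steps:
P = 9 (P = 3**2 = 9)
T = -3 (T = 9/5 - 8*3/5 = 9/5 - 1/5*24 = 9/5 - 24/5 = -3)
P*(-43) + T = 9*(-43) - 3 = -387 - 3 = -390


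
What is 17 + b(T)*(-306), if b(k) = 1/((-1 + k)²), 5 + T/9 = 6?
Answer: 391/32 ≈ 12.219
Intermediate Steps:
T = 9 (T = -45 + 9*6 = -45 + 54 = 9)
b(k) = (-1 + k)⁻²
17 + b(T)*(-306) = 17 - 306/(-1 + 9)² = 17 - 306/8² = 17 + (1/64)*(-306) = 17 - 153/32 = 391/32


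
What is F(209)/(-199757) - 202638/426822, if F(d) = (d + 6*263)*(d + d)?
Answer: -59883313503/14210113709 ≈ -4.2141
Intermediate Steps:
F(d) = 2*d*(1578 + d) (F(d) = (d + 1578)*(2*d) = (1578 + d)*(2*d) = 2*d*(1578 + d))
F(209)/(-199757) - 202638/426822 = (2*209*(1578 + 209))/(-199757) - 202638/426822 = (2*209*1787)*(-1/199757) - 202638*1/426822 = 746966*(-1/199757) - 33773/71137 = -746966/199757 - 33773/71137 = -59883313503/14210113709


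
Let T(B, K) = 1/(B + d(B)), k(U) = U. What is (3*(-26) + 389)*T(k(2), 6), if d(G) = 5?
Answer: 311/7 ≈ 44.429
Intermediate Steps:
T(B, K) = 1/(5 + B) (T(B, K) = 1/(B + 5) = 1/(5 + B))
(3*(-26) + 389)*T(k(2), 6) = (3*(-26) + 389)/(5 + 2) = (-78 + 389)/7 = 311*(⅐) = 311/7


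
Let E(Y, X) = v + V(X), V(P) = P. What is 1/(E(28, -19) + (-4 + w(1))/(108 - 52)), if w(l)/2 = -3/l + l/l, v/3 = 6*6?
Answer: 7/622 ≈ 0.011254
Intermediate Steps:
v = 108 (v = 3*(6*6) = 3*36 = 108)
w(l) = 2 - 6/l (w(l) = 2*(-3/l + l/l) = 2*(-3/l + 1) = 2*(1 - 3/l) = 2 - 6/l)
E(Y, X) = 108 + X
1/(E(28, -19) + (-4 + w(1))/(108 - 52)) = 1/((108 - 19) + (-4 + (2 - 6/1))/(108 - 52)) = 1/(89 + (-4 + (2 - 6*1))/56) = 1/(89 + (-4 + (2 - 6))*(1/56)) = 1/(89 + (-4 - 4)*(1/56)) = 1/(89 - 8*1/56) = 1/(89 - 1/7) = 1/(622/7) = 7/622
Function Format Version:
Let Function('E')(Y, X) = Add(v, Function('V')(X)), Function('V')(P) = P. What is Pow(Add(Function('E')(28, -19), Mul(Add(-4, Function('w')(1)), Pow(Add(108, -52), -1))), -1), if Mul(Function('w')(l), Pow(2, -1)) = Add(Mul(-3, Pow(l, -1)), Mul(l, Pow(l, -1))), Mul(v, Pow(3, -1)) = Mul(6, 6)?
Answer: Rational(7, 622) ≈ 0.011254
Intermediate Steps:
v = 108 (v = Mul(3, Mul(6, 6)) = Mul(3, 36) = 108)
Function('w')(l) = Add(2, Mul(-6, Pow(l, -1))) (Function('w')(l) = Mul(2, Add(Mul(-3, Pow(l, -1)), Mul(l, Pow(l, -1)))) = Mul(2, Add(Mul(-3, Pow(l, -1)), 1)) = Mul(2, Add(1, Mul(-3, Pow(l, -1)))) = Add(2, Mul(-6, Pow(l, -1))))
Function('E')(Y, X) = Add(108, X)
Pow(Add(Function('E')(28, -19), Mul(Add(-4, Function('w')(1)), Pow(Add(108, -52), -1))), -1) = Pow(Add(Add(108, -19), Mul(Add(-4, Add(2, Mul(-6, Pow(1, -1)))), Pow(Add(108, -52), -1))), -1) = Pow(Add(89, Mul(Add(-4, Add(2, Mul(-6, 1))), Pow(56, -1))), -1) = Pow(Add(89, Mul(Add(-4, Add(2, -6)), Rational(1, 56))), -1) = Pow(Add(89, Mul(Add(-4, -4), Rational(1, 56))), -1) = Pow(Add(89, Mul(-8, Rational(1, 56))), -1) = Pow(Add(89, Rational(-1, 7)), -1) = Pow(Rational(622, 7), -1) = Rational(7, 622)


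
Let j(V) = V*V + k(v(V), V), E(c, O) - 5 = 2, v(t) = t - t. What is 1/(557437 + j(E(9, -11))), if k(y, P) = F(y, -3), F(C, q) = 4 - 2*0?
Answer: 1/557490 ≈ 1.7938e-6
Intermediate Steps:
v(t) = 0
E(c, O) = 7 (E(c, O) = 5 + 2 = 7)
F(C, q) = 4 (F(C, q) = 4 + 0 = 4)
k(y, P) = 4
j(V) = 4 + V² (j(V) = V*V + 4 = V² + 4 = 4 + V²)
1/(557437 + j(E(9, -11))) = 1/(557437 + (4 + 7²)) = 1/(557437 + (4 + 49)) = 1/(557437 + 53) = 1/557490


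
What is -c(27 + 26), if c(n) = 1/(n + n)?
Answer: -1/106 ≈ -0.0094340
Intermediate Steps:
c(n) = 1/(2*n)
-c(27 + 26) = -1/(2*(27 + 26)) = -1/(2*53) = -1*1/106 = -1/106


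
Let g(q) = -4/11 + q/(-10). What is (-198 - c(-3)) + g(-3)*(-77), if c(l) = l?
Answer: -1901/10 ≈ -190.10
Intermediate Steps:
g(q) = -4/11 - q/10 (g(q) = -4*1/11 + q*(-⅒) = -4/11 - q/10)
(-198 - c(-3)) + g(-3)*(-77) = (-198 - 1*(-3)) + (-4/11 - ⅒*(-3))*(-77) = (-198 + 3) + (-4/11 + 3/10)*(-77) = -195 - 7/110*(-77) = -195 + 49/10 = -1901/10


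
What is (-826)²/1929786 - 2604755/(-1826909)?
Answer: 3136537948657/1762771705737 ≈ 1.7793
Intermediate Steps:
(-826)²/1929786 - 2604755/(-1826909) = 682276*(1/1929786) - 2604755*(-1/1826909) = 341138/964893 + 2604755/1826909 = 3136537948657/1762771705737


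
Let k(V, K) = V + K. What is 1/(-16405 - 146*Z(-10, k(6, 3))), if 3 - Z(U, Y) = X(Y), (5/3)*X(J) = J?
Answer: -5/80273 ≈ -6.2287e-5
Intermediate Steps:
X(J) = 3*J/5
k(V, K) = K + V
Z(U, Y) = 3 - 3*Y/5
1/(-16405 - 146*Z(-10, k(6, 3))) = 1/(-16405 - 146*(3 - 3*(3 + 6)/5)) = 1/(-16405 - 146*(3 - 3/5*9)) = 1/(-16405 - 146*(3 - 27/5)) = 1/(-16405 - 146*(-12)/5) = 1/(-16405 - 1*(-1752/5)) = 1/(-16405 + 1752/5) = 1/(-80273/5) = -5/80273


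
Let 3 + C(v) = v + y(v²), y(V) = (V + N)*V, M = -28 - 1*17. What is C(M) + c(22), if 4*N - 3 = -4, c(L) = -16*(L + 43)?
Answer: 16396123/4 ≈ 4.0990e+6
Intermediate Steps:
c(L) = -688 - 16*L (c(L) = -16*(43 + L) = -688 - 16*L)
N = -¼ (N = ¾ + (¼)*(-4) = ¾ - 1 = -¼ ≈ -0.25000)
M = -45 (M = -28 - 17 = -45)
y(V) = V*(-¼ + V) (y(V) = (V - ¼)*V = (-¼ + V)*V = V*(-¼ + V))
C(v) = -3 + v + v²*(-¼ + v²) (C(v) = -3 + (v + v²*(-¼ + v²)) = -3 + v + v²*(-¼ + v²))
C(M) + c(22) = (-3 - 45 + (-45)⁴ - ¼*(-45)²) + (-688 - 16*22) = (-3 - 45 + 4100625 - ¼*2025) + (-688 - 352) = (-3 - 45 + 4100625 - 2025/4) - 1040 = 16400283/4 - 1040 = 16396123/4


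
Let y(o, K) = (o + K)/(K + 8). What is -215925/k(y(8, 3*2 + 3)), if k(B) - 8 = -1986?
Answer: 215925/1978 ≈ 109.16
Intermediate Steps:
y(o, K) = (K + o)/(8 + K)
k(B) = -1978 (k(B) = 8 - 1986 = -1978)
-215925/k(y(8, 3*2 + 3)) = -215925/(-1978) = -215925*(-1/1978) = 215925/1978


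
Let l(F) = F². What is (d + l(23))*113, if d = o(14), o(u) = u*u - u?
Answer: 80343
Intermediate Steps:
o(u) = u² - u
d = 182 (d = 14*(-1 + 14) = 14*13 = 182)
(d + l(23))*113 = (182 + 23²)*113 = (182 + 529)*113 = 711*113 = 80343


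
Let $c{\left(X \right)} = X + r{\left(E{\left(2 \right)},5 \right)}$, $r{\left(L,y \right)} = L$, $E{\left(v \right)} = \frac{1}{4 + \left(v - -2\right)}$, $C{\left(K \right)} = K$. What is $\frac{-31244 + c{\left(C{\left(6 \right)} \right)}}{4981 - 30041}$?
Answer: $\frac{249903}{200480} \approx 1.2465$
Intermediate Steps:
$E{\left(v \right)} = \frac{1}{6 + v}$ ($E{\left(v \right)} = \frac{1}{4 + \left(v + 2\right)} = \frac{1}{4 + \left(2 + v\right)} = \frac{1}{6 + v}$)
$c{\left(X \right)} = \frac{1}{8} + X$ ($c{\left(X \right)} = X + \frac{1}{6 + 2} = X + \frac{1}{8} = \frac{1}{8} + X$)
$\frac{-31244 + c{\left(C{\left(6 \right)} \right)}}{4981 - 30041} = \frac{-31244 + \left(\frac{1}{8} + 6\right)}{4981 - 30041} = \frac{-31244 + \frac{49}{8}}{-25060} = \left(- \frac{249903}{8}\right) \left(- \frac{1}{25060}\right) = \frac{249903}{200480}$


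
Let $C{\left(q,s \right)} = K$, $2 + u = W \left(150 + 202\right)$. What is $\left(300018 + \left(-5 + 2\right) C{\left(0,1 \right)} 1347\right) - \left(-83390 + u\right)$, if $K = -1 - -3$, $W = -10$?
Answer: $378848$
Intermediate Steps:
$u = -3522$ ($u = -2 - 10 \left(150 + 202\right) = -2 - 3520 = -3522$)
$K = 2$ ($K = -1 + 3 = 2$)
$C{\left(q,s \right)} = 2$
$\left(300018 + \left(-5 + 2\right) C{\left(0,1 \right)} 1347\right) - \left(-83390 + u\right) = \left(300018 + \left(-5 + 2\right) 2 \cdot 1347\right) + \left(83390 - -3522\right) = \left(300018 + \left(-3\right) 2 \cdot 1347\right) + \left(83390 + 3522\right) = \left(300018 - 8082\right) + 86912 = 291936 + 86912 = 378848$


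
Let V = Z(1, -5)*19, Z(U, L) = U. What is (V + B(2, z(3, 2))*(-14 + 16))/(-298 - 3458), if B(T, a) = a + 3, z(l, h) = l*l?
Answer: -43/3756 ≈ -0.011448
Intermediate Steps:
z(l, h) = l**2
B(T, a) = 3 + a
V = 19 (V = 1*19 = 19)
(V + B(2, z(3, 2))*(-14 + 16))/(-298 - 3458) = (19 + (3 + 3**2)*(-14 + 16))/(-298 - 3458) = (19 + (3 + 9)*2)/(-3756) = (19 + 12*2)*(-1/3756) = (19 + 24)*(-1/3756) = 43*(-1/3756) = -43/3756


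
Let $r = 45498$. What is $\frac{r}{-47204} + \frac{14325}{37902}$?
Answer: $- \frac{43677829}{74546917} \approx -0.58591$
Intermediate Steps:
$\frac{r}{-47204} + \frac{14325}{37902} = \frac{45498}{-47204} + \frac{14325}{37902} = 45498 \left(- \frac{1}{47204}\right) + 14325 \cdot \frac{1}{37902} = - \frac{22749}{23602} + \frac{4775}{12634} = - \frac{43677829}{74546917}$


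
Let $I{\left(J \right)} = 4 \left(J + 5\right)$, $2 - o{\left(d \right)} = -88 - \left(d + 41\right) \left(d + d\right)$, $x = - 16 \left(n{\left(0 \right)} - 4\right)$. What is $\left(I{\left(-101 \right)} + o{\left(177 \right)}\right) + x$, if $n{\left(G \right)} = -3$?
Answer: $76990$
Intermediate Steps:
$x = 112$ ($x = - 16 \left(-3 - 4\right) = \left(-16\right) \left(-7\right) = 112$)
$o{\left(d \right)} = 90 + 2 d \left(41 + d\right)$ ($o{\left(d \right)} = 2 - \left(-88 - \left(d + 41\right) \left(d + d\right)\right) = 2 - \left(-88 - \left(41 + d\right) 2 d\right) = 2 - \left(-88 - 2 d \left(41 + d\right)\right) = 2 + \left(88 + 2 d \left(41 + d\right)\right) = 90 + 2 d \left(41 + d\right)$)
$I{\left(J \right)} = 20 + 4 J$ ($I{\left(J \right)} = 4 \left(5 + J\right) = 20 + 4 J$)
$\left(I{\left(-101 \right)} + o{\left(177 \right)}\right) + x = \left(\left(20 + 4 \left(-101\right)\right) + \left(90 + 2 \cdot 177^{2} + 82 \cdot 177\right)\right) + 112 = \left(\left(20 - 404\right) + \left(90 + 2 \cdot 31329 + 14514\right)\right) + 112 = \left(-384 + \left(90 + 62658 + 14514\right)\right) + 112 = \left(-384 + 77262\right) + 112 = 76878 + 112 = 76990$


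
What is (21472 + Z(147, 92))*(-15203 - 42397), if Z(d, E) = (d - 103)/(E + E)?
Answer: -28446422400/23 ≈ -1.2368e+9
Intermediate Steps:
Z(d, E) = (-103 + d)/(2*E) (Z(d, E) = (-103 + d)/((2*E)) = (-103 + d)*(1/(2*E)) = (-103 + d)/(2*E))
(21472 + Z(147, 92))*(-15203 - 42397) = (21472 + (½)*(-103 + 147)/92)*(-15203 - 42397) = (21472 + (½)*(1/92)*44)*(-57600) = (21472 + 11/46)*(-57600) = (987723/46)*(-57600) = -28446422400/23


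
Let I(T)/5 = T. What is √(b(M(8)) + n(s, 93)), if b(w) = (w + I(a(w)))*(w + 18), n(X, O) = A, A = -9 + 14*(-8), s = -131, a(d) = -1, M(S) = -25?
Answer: √89 ≈ 9.4340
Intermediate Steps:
I(T) = 5*T
A = -121 (A = -9 - 112 = -121)
n(X, O) = -121
b(w) = (-5 + w)*(18 + w) (b(w) = (w + 5*(-1))*(w + 18) = (w - 5)*(18 + w) = (-5 + w)*(18 + w))
√(b(M(8)) + n(s, 93)) = √((-90 + (-25)² + 13*(-25)) - 121) = √((-90 + 625 - 325) - 121) = √(210 - 121) = √89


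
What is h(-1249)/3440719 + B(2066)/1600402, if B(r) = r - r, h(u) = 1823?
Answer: 1823/3440719 ≈ 0.00052983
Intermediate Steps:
B(r) = 0
h(-1249)/3440719 + B(2066)/1600402 = 1823/3440719 + 0/1600402 = 1823*(1/3440719) + 0*(1/1600402) = 1823/3440719 + 0 = 1823/3440719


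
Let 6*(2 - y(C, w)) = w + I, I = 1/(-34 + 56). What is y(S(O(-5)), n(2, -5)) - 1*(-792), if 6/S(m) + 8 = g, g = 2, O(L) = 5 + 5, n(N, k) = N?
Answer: 34921/44 ≈ 793.66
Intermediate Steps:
O(L) = 10
S(m) = -1 (S(m) = 6/(-8 + 2) = 6/(-6) = 6*(-1/6) = -1)
I = 1/22 ≈ 0.045455
y(C, w) = 263/132 - w/6 (y(C, w) = 2 - (w + 1/22)/6 = 2 - (1/22 + w)/6 = 2 + (-1/132 - w/6) = 263/132 - w/6)
y(S(O(-5)), n(2, -5)) - 1*(-792) = (263/132 - 1/6*2) - 1*(-792) = (263/132 - 1/3) + 792 = 73/44 + 792 = 34921/44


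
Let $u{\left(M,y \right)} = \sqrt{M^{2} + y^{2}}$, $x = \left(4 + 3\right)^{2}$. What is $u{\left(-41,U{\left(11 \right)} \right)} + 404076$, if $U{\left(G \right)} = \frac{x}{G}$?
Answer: $404076 + \frac{\sqrt{205802}}{11} \approx 4.0412 \cdot 10^{5}$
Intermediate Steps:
$x = 49$ ($x = 7^{2} = 49$)
$U{\left(G \right)} = \frac{49}{G}$
$u{\left(-41,U{\left(11 \right)} \right)} + 404076 = \sqrt{\left(-41\right)^{2} + \left(\frac{49}{11}\right)^{2}} + 404076 = \sqrt{1681 + \left(49 \cdot \frac{1}{11}\right)^{2}} + 404076 = \sqrt{1681 + \left(\frac{49}{11}\right)^{2}} + 404076 = \sqrt{1681 + \frac{2401}{121}} + 404076 = \sqrt{\frac{205802}{121}} + 404076 = \frac{\sqrt{205802}}{11} + 404076 = 404076 + \frac{\sqrt{205802}}{11}$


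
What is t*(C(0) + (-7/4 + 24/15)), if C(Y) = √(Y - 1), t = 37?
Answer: -111/20 + 37*I ≈ -5.55 + 37.0*I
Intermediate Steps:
C(Y) = √(-1 + Y)
t*(C(0) + (-7/4 + 24/15)) = 37*(√(-1 + 0) + (-7/4 + 24/15)) = 37*(√(-1) + (-7*¼ + 24*(1/15))) = 37*(I + (-7/4 + 8/5)) = 37*(I - 3/20) = 37*(-3/20 + I) = -111/20 + 37*I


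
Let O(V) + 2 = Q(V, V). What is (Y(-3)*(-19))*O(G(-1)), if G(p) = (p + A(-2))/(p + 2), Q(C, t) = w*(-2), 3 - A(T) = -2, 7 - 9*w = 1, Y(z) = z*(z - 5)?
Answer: 1520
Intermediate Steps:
Y(z) = z*(-5 + z)
w = ⅔ (w = 7/9 - ⅑*1 = 7/9 - ⅑ = ⅔ ≈ 0.66667)
A(T) = 5 (A(T) = 3 - 1*(-2) = 3 + 2 = 5)
Q(C, t) = -4/3 (Q(C, t) = (⅔)*(-2) = -4/3)
G(p) = (5 + p)/(2 + p) (G(p) = (p + 5)/(p + 2) = (5 + p)/(2 + p))
O(V) = -10/3 (O(V) = -2 - 4/3 = -10/3)
(Y(-3)*(-19))*O(G(-1)) = (-3*(-5 - 3)*(-19))*(-10/3) = (-3*(-8)*(-19))*(-10/3) = (24*(-19))*(-10/3) = -456*(-10/3) = 1520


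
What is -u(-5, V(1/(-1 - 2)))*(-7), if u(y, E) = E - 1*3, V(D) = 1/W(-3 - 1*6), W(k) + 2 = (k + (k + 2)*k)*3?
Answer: -3353/160 ≈ -20.956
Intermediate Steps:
W(k) = -2 + 3*k + 3*k*(2 + k) (W(k) = -2 + (k + (k + 2)*k)*3 = -2 + (k + (2 + k)*k)*3 = -2 + (k + k*(2 + k))*3 = -2 + (3*k + 3*k*(2 + k)) = -2 + 3*k + 3*k*(2 + k))
V(D) = 1/160 (V(D) = 1/(-2 + 3*(-3 - 1*6)² + 9*(-3 - 1*6)) = 1/(-2 + 3*(-3 - 6)² + 9*(-3 - 6)) = 1/(-2 + 3*(-9)² + 9*(-9)) = 1/(-2 + 3*81 - 81) = 1/(-2 + 243 - 81) = 1/160)
u(y, E) = -3 + E (u(y, E) = E - 3 = -3 + E)
-u(-5, V(1/(-1 - 2)))*(-7) = -(-3 + 1/160)*(-7) = -1*(-479/160)*(-7) = (479/160)*(-7) = -3353/160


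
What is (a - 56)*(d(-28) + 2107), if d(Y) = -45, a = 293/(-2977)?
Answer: -344364310/2977 ≈ -1.1568e+5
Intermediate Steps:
a = -293/2977 (a = 293*(-1/2977) = -293/2977 ≈ -0.098421)
(a - 56)*(d(-28) + 2107) = (-293/2977 - 56)*(-45 + 2107) = -167005/2977*2062 = -344364310/2977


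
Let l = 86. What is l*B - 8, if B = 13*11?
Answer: 12290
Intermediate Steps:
B = 143
l*B - 8 = 86*143 - 8 = 12298 - 8 = 12290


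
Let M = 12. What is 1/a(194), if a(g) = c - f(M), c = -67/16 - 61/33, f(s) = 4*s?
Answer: -528/28531 ≈ -0.018506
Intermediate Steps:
c = -3187/528 (c = -67*1/16 - 61*1/33 = -67/16 - 61/33 = -3187/528 ≈ -6.0360)
a(g) = -28531/528 (a(g) = -3187/528 - 4*12 = -3187/528 - 1*48 = -3187/528 - 48 = -28531/528)
1/a(194) = 1/(-28531/528) = -528/28531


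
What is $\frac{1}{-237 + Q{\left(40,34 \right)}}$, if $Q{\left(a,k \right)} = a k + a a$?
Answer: $\frac{1}{2723} \approx 0.00036724$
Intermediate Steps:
$Q{\left(a,k \right)} = a^{2} + a k$ ($Q{\left(a,k \right)} = a k + a^{2} = a^{2} + a k$)
$\frac{1}{-237 + Q{\left(40,34 \right)}} = \frac{1}{-237 + 40 \left(40 + 34\right)} = \frac{1}{-237 + 40 \cdot 74} = \frac{1}{-237 + 2960} = \frac{1}{2723}$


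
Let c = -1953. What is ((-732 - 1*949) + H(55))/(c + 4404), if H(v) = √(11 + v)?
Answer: -1681/2451 + √66/2451 ≈ -0.68253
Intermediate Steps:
((-732 - 1*949) + H(55))/(c + 4404) = ((-732 - 1*949) + √(11 + 55))/(-1953 + 4404) = ((-732 - 949) + √66)/2451 = (-1681 + √66)*(1/2451) = -1681/2451 + √66/2451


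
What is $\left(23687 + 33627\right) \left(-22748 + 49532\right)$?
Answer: $1535098176$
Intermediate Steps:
$\left(23687 + 33627\right) \left(-22748 + 49532\right) = 57314 \cdot 26784 = 1535098176$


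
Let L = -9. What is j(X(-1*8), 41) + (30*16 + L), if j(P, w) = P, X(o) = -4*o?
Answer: 503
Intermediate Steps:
j(X(-1*8), 41) + (30*16 + L) = -(-4)*8 + (30*16 - 9) = -4*(-8) + (480 - 9) = 32 + 471 = 503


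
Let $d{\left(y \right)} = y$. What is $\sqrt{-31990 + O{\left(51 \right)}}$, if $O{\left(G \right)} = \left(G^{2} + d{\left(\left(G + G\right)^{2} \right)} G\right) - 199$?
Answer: $2 \sqrt{125254} \approx 707.83$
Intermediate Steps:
$O{\left(G \right)} = -199 + G^{2} + 4 G^{3}$ ($O{\left(G \right)} = \left(G^{2} + \left(G + G\right)^{2} G\right) - 199 = \left(G^{2} + \left(2 G\right)^{2} G\right) - 199 = \left(G^{2} + 4 G^{2} G\right) - 199 = \left(G^{2} + 4 G^{3}\right) - 199 = -199 + G^{2} + 4 G^{3}$)
$\sqrt{-31990 + O{\left(51 \right)}} = \sqrt{-31990 + \left(-199 + 51^{2} + 4 \cdot 51^{3}\right)} = \sqrt{-31990 + \left(-199 + 2601 + 4 \cdot 132651\right)} = \sqrt{-31990 + \left(-199 + 2601 + 530604\right)} = \sqrt{-31990 + 533006} = \sqrt{501016} = 2 \sqrt{125254}$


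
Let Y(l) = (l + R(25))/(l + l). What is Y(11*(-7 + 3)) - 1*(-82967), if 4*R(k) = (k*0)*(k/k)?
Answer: 165935/2 ≈ 82968.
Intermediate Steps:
R(k) = 0 (R(k) = ((k*0)*(k/k))/4 = (0*1)/4 = (1/4)*0 = 0)
Y(l) = 1/2 (Y(l) = (l + 0)/(l + l) = l/((2*l)) = l*(1/(2*l)) = 1/2)
Y(11*(-7 + 3)) - 1*(-82967) = 1/2 - 1*(-82967) = 1/2 + 82967 = 165935/2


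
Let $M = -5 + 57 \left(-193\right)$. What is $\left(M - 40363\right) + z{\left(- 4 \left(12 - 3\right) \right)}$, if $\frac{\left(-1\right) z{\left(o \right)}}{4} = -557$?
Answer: $-49141$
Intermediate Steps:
$M = -11006$ ($M = -5 - 11001 = -11006$)
$z{\left(o \right)} = 2228$ ($z{\left(o \right)} = \left(-4\right) \left(-557\right) = 2228$)
$\left(M - 40363\right) + z{\left(- 4 \left(12 - 3\right) \right)} = \left(-11006 - 40363\right) + 2228 = -51369 + 2228 = -49141$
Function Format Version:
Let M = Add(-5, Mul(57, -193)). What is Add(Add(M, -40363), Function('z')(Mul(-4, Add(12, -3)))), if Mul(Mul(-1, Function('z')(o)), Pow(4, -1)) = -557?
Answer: -49141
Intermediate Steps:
M = -11006 (M = Add(-5, -11001) = -11006)
Function('z')(o) = 2228 (Function('z')(o) = Mul(-4, -557) = 2228)
Add(Add(M, -40363), Function('z')(Mul(-4, Add(12, -3)))) = Add(Add(-11006, -40363), 2228) = Add(-51369, 2228) = -49141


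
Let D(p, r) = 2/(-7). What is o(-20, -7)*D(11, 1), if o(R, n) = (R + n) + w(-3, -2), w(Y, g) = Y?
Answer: 60/7 ≈ 8.5714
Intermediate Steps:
o(R, n) = -3 + R + n (o(R, n) = (R + n) - 3 = -3 + R + n)
D(p, r) = -2/7 (D(p, r) = 2*(-1/7) = -2/7)
o(-20, -7)*D(11, 1) = (-3 - 20 - 7)*(-2/7) = -30*(-2/7) = 60/7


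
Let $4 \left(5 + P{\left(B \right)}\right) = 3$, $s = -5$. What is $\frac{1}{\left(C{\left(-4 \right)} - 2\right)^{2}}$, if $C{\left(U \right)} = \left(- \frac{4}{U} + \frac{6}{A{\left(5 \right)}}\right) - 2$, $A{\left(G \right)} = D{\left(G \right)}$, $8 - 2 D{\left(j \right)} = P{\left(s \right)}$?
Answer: $\frac{2401}{9801} \approx 0.24498$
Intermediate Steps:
$P{\left(B \right)} = - \frac{17}{4}$ ($P{\left(B \right)} = -5 + \frac{1}{4} \cdot 3 = -5 + \frac{3}{4} = - \frac{17}{4}$)
$D{\left(j \right)} = \frac{49}{8}$ ($D{\left(j \right)} = 4 - - \frac{17}{8} = 4 + \frac{17}{8} = \frac{49}{8}$)
$A{\left(G \right)} = \frac{49}{8}$
$C{\left(U \right)} = - \frac{50}{49} - \frac{4}{U}$ ($C{\left(U \right)} = \left(- \frac{4}{U} + \frac{6}{\frac{49}{8}}\right) - 2 = \left(- \frac{4}{U} + 6 \cdot \frac{8}{49}\right) - 2 = \left(- \frac{4}{U} + \frac{48}{49}\right) - 2 = \left(\frac{48}{49} - \frac{4}{U}\right) - 2 = - \frac{50}{49} - \frac{4}{U}$)
$\frac{1}{\left(C{\left(-4 \right)} - 2\right)^{2}} = \frac{1}{\left(\left(- \frac{50}{49} - \frac{4}{-4}\right) - 2\right)^{2}} = \frac{1}{\left(\left(- \frac{50}{49} - -1\right) - 2\right)^{2}} = \frac{1}{\left(\left(- \frac{50}{49} + 1\right) - 2\right)^{2}} = \frac{1}{\left(- \frac{1}{49} - 2\right)^{2}} = \frac{1}{\left(- \frac{99}{49}\right)^{2}} = \frac{1}{\frac{9801}{2401}} = \frac{2401}{9801}$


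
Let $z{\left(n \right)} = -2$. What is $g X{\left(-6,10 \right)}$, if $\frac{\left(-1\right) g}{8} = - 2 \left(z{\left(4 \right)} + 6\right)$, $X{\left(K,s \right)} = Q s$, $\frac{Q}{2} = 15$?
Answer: $19200$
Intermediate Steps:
$Q = 30$ ($Q = 2 \cdot 15 = 30$)
$X{\left(K,s \right)} = 30 s$
$g = 64$ ($g = - 8 \left(- 2 \left(-2 + 6\right)\right) = - 8 \left(\left(-2\right) 4\right) = \left(-8\right) \left(-8\right) = 64$)
$g X{\left(-6,10 \right)} = 64 \cdot 30 \cdot 10 = 64 \cdot 300 = 19200$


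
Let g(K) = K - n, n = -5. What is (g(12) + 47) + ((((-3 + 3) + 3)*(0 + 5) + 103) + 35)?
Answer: 217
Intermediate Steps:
g(K) = 5 + K (g(K) = K - 1*(-5) = K + 5 = 5 + K)
(g(12) + 47) + ((((-3 + 3) + 3)*(0 + 5) + 103) + 35) = ((5 + 12) + 47) + ((((-3 + 3) + 3)*(0 + 5) + 103) + 35) = (17 + 47) + (((0 + 3)*5 + 103) + 35) = 64 + ((3*5 + 103) + 35) = 64 + ((15 + 103) + 35) = 64 + (118 + 35) = 64 + 153 = 217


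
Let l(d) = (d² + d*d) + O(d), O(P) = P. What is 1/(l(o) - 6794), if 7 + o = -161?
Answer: 1/49486 ≈ 2.0208e-5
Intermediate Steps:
o = -168 (o = -7 - 161 = -168)
l(d) = d + 2*d² (l(d) = (d² + d*d) + d = (d² + d²) + d = 2*d² + d = d + 2*d²)
1/(l(o) - 6794) = 1/(-168*(1 + 2*(-168)) - 6794) = 1/(-168*(1 - 336) - 6794) = 1/(-168*(-335) - 6794) = 1/(56280 - 6794) = 1/49486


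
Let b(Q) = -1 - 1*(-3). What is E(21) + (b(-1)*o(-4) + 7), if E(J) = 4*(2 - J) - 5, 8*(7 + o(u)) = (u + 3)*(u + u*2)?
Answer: -85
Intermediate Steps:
b(Q) = 2 (b(Q) = -1 + 3 = 2)
o(u) = -7 + 3*u*(3 + u)/8 (o(u) = -7 + ((u + 3)*(u + u*2))/8 = -7 + ((3 + u)*(u + 2*u))/8 = -7 + ((3 + u)*(3*u))/8 = -7 + (3*u*(3 + u))/8 = -7 + 3*u*(3 + u)/8)
E(J) = 3 - 4*J (E(J) = (8 - 4*J) - 5 = 3 - 4*J)
E(21) + (b(-1)*o(-4) + 7) = (3 - 4*21) + (2*(-7 + (3/8)*(-4)² + (9/8)*(-4)) + 7) = (3 - 84) + (2*(-7 + (3/8)*16 - 9/2) + 7) = -81 + (2*(-7 + 6 - 9/2) + 7) = -81 + (2*(-11/2) + 7) = -81 + (-11 + 7) = -81 - 4 = -85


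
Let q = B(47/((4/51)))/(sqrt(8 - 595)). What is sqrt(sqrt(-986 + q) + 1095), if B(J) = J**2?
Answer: sqrt(1509212220 + 587*sqrt(9979)*sqrt(-544736 - 337977*I*sqrt(587)))/1174 ≈ 34.35 - 1.2954*I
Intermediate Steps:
q = -5745609*I*sqrt(587)/9392 (q = (47/((4/51)))**2/(sqrt(8 - 595)) = (47/((4*(1/51))))**2/(sqrt(-587)) = (47/(4/51))**2/((I*sqrt(587))) = (47*(51/4))**2*(-I*sqrt(587)/587) = (2397/4)**2*(-I*sqrt(587)/587) = 5745609*(-I*sqrt(587)/587)/16 = -5745609*I*sqrt(587)/9392 ≈ -14822.0*I)
sqrt(sqrt(-986 + q) + 1095) = sqrt(sqrt(-986 - 5745609*I*sqrt(587)/9392) + 1095) = sqrt(1095 + sqrt(-986 - 5745609*I*sqrt(587)/9392))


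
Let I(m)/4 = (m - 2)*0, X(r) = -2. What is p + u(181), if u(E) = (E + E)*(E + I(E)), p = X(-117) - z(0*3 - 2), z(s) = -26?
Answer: 65546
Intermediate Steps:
I(m) = 0 (I(m) = 4*((m - 2)*0) = 4*((-2 + m)*0) = 4*0 = 0)
p = 24 (p = -2 - 1*(-26) = -2 + 26 = 24)
u(E) = 2*E**2 (u(E) = (E + E)*(E + 0) = (2*E)*E = 2*E**2)
p + u(181) = 24 + 2*181**2 = 24 + 2*32761 = 24 + 65522 = 65546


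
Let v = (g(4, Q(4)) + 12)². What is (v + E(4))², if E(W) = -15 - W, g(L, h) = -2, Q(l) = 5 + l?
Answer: 6561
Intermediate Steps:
v = 100 (v = (-2 + 12)² = 10² = 100)
(v + E(4))² = (100 + (-15 - 1*4))² = (100 + (-15 - 4))² = (100 - 19)² = 81² = 6561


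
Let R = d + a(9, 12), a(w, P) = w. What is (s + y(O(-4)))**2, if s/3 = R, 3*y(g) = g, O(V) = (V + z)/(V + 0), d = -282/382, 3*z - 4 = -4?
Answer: 207158449/328329 ≈ 630.95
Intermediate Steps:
z = 0 (z = 4/3 + (1/3)*(-4) = 4/3 - 4/3 = 0)
d = -141/191 (d = -282*1/382 = -141/191 ≈ -0.73822)
R = 1578/191 (R = -141/191 + 9 = 1578/191 ≈ 8.2618)
O(V) = 1 (O(V) = (V + 0)/(V + 0) = V/V = 1)
y(g) = g/3
s = 4734/191 (s = 3*(1578/191) = 4734/191 ≈ 24.785)
(s + y(O(-4)))**2 = (4734/191 + (1/3)*1)**2 = (4734/191 + 1/3)**2 = (14393/573)**2 = 207158449/328329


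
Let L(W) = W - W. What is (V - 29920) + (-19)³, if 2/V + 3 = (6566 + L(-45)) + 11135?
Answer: -325457370/8849 ≈ -36779.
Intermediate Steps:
L(W) = 0
V = 1/8849 (V = 2/(-3 + ((6566 + 0) + 11135)) = 2/(-3 + (6566 + 11135)) = 2/(-3 + 17701) = 2/17698 = 2*(1/17698) = 1/8849 ≈ 0.00011301)
(V - 29920) + (-19)³ = (1/8849 - 29920) + (-19)³ = -264762079/8849 - 6859 = -325457370/8849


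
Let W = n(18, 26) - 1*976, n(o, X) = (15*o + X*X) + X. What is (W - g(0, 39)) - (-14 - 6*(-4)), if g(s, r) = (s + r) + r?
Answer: -92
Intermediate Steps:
n(o, X) = X + X**2 + 15*o (n(o, X) = (15*o + X**2) + X = (X**2 + 15*o) + X = X + X**2 + 15*o)
g(s, r) = s + 2*r (g(s, r) = (r + s) + r = s + 2*r)
W = -4 (W = (26 + 26**2 + 15*18) - 1*976 = (26 + 676 + 270) - 976 = 972 - 976 = -4)
(W - g(0, 39)) - (-14 - 6*(-4)) = (-4 - (0 + 2*39)) - (-14 - 6*(-4)) = (-4 - (0 + 78)) - (-14 + 24) = (-4 - 1*78) - 1*10 = (-4 - 78) - 10 = -82 - 10 = -92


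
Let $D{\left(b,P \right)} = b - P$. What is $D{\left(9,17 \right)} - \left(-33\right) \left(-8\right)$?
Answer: $-272$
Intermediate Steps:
$D{\left(9,17 \right)} - \left(-33\right) \left(-8\right) = \left(9 - 17\right) - \left(-33\right) \left(-8\right) = \left(9 - 17\right) - 264 = -8 - 264 = -272$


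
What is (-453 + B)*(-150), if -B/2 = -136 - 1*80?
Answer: 3150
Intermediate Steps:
B = 432 (B = -2*(-136 - 1*80) = -2*(-136 - 80) = -2*(-216) = 432)
(-453 + B)*(-150) = (-453 + 432)*(-150) = -21*(-150) = 3150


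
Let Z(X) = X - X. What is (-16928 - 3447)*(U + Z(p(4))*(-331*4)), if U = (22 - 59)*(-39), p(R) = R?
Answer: -29401125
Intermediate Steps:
U = 1443 (U = -37*(-39) = 1443)
Z(X) = 0
(-16928 - 3447)*(U + Z(p(4))*(-331*4)) = (-16928 - 3447)*(1443 + 0*(-331*4)) = -20375*(1443 + 0*(-1324)) = -20375*(1443 + 0) = -20375*1443 = -29401125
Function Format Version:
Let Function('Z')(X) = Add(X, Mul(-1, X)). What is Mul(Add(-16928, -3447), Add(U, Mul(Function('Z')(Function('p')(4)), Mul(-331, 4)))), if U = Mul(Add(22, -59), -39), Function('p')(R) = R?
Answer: -29401125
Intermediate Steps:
U = 1443 (U = Mul(-37, -39) = 1443)
Function('Z')(X) = 0
Mul(Add(-16928, -3447), Add(U, Mul(Function('Z')(Function('p')(4)), Mul(-331, 4)))) = Mul(Add(-16928, -3447), Add(1443, Mul(0, Mul(-331, 4)))) = Mul(-20375, Add(1443, Mul(0, -1324))) = Mul(-20375, Add(1443, 0)) = Mul(-20375, 1443) = -29401125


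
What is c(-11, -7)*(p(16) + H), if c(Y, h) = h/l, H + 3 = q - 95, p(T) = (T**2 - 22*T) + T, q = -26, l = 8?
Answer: 357/2 ≈ 178.50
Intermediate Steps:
p(T) = T**2 - 21*T
H = -124 (H = -3 + (-26 - 95) = -3 - 121 = -124)
c(Y, h) = h/8
c(-11, -7)*(p(16) + H) = ((1/8)*(-7))*(16*(-21 + 16) - 124) = -7*(16*(-5) - 124)/8 = -7*(-80 - 124)/8 = -7/8*(-204) = 357/2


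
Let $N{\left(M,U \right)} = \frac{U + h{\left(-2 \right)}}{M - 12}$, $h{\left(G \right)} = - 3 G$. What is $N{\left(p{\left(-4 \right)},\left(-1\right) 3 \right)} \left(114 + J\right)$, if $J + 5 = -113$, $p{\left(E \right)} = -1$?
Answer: $\frac{12}{13} \approx 0.92308$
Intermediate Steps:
$N{\left(M,U \right)} = \frac{6 + U}{-12 + M}$ ($N{\left(M,U \right)} = \frac{U - -6}{M - 12} = \frac{U + 6}{-12 + M} = \frac{6 + U}{-12 + M}$)
$J = -118$ ($J = -5 - 113 = -118$)
$N{\left(p{\left(-4 \right)},\left(-1\right) 3 \right)} \left(114 + J\right) = \frac{6 - 3}{-12 - 1} \left(114 - 118\right) = \frac{6 - 3}{-13} \left(-4\right) = \left(- \frac{1}{13}\right) 3 \left(-4\right) = \left(- \frac{3}{13}\right) \left(-4\right) = \frac{12}{13}$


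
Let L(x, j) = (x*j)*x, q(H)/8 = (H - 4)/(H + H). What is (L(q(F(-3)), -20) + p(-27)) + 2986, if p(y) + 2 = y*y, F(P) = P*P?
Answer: 292753/81 ≈ 3614.2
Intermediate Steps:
F(P) = P**2
q(H) = 4*(-4 + H)/H (q(H) = 8*((H - 4)/(H + H)) = 8*((-4 + H)/((2*H))) = 8*((-4 + H)*(1/(2*H))) = 8*((-4 + H)/(2*H)) = 4*(-4 + H)/H)
p(y) = -2 + y**2 (p(y) = -2 + y*y = -2 + y**2)
L(x, j) = j*x**2 (L(x, j) = (j*x)*x = j*x**2)
(L(q(F(-3)), -20) + p(-27)) + 2986 = (-20*(4 - 16/((-3)**2))**2 + (-2 + (-27)**2)) + 2986 = (-20*(4 - 16/9)**2 + (-2 + 729)) + 2986 = (-20*(4 - 16*1/9)**2 + 727) + 2986 = (-20*(4 - 16/9)**2 + 727) + 2986 = (-20*(20/9)**2 + 727) + 2986 = (-20*400/81 + 727) + 2986 = (-8000/81 + 727) + 2986 = 50887/81 + 2986 = 292753/81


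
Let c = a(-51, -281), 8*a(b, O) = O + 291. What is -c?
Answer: -5/4 ≈ -1.2500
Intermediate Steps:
a(b, O) = 291/8 + O/8 (a(b, O) = (O + 291)/8 = (291 + O)/8 = 291/8 + O/8)
c = 5/4 (c = 291/8 + (1/8)*(-281) = 291/8 - 281/8 = 5/4 ≈ 1.2500)
-c = -1*5/4 = -5/4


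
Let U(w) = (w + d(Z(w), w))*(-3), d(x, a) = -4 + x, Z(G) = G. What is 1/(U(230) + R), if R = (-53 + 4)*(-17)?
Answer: -1/535 ≈ -0.0018692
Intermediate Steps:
R = 833 (R = -49*(-17) = 833)
U(w) = 12 - 6*w (U(w) = (w + (-4 + w))*(-3) = (-4 + 2*w)*(-3) = 12 - 6*w)
1/(U(230) + R) = 1/((12 - 6*230) + 833) = 1/((12 - 1380) + 833) = 1/(-1368 + 833) = 1/(-535) = -1/535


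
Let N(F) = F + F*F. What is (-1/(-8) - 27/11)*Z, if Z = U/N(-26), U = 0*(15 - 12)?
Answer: 0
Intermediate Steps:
N(F) = F + F²
U = 0 (U = 0*3 = 0)
Z = 0 (Z = 0/((-26*(1 - 26))) = 0/((-26*(-25))) = 0/650 = 0*(1/650) = 0)
(-1/(-8) - 27/11)*Z = (-1/(-8) - 27/11)*0 = (-1*(-⅛) - 27*1/11)*0 = (⅛ - 27/11)*0 = -205/88*0 = 0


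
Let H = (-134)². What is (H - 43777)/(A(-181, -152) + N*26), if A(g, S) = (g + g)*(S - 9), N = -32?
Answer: -8607/19150 ≈ -0.44945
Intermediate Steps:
A(g, S) = 2*g*(-9 + S) (A(g, S) = (2*g)*(-9 + S) = 2*g*(-9 + S))
H = 17956
(H - 43777)/(A(-181, -152) + N*26) = (17956 - 43777)/(2*(-181)*(-9 - 152) - 32*26) = -25821/(2*(-181)*(-161) - 832) = -25821/(58282 - 832) = -25821/57450 = -25821*1/57450 = -8607/19150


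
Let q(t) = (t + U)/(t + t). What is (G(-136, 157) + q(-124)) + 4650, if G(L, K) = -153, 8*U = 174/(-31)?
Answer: 138307207/30752 ≈ 4497.5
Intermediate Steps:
U = -87/124 (U = (174/(-31))/8 = (174*(-1/31))/8 = (1/8)*(-174/31) = -87/124 ≈ -0.70161)
q(t) = (-87/124 + t)/(2*t) (q(t) = (t - 87/124)/(t + t) = (-87/124 + t)/((2*t)) = (-87/124 + t)*(1/(2*t)) = (-87/124 + t)/(2*t))
(G(-136, 157) + q(-124)) + 4650 = (-153 + (1/248)*(-87 + 124*(-124))/(-124)) + 4650 = (-153 + (1/248)*(-1/124)*(-87 - 15376)) + 4650 = (-153 + (1/248)*(-1/124)*(-15463)) + 4650 = (-153 + 15463/30752) + 4650 = -4689593/30752 + 4650 = 138307207/30752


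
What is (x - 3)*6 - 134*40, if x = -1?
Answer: -5384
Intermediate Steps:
(x - 3)*6 - 134*40 = (-1 - 3)*6 - 134*40 = -4*6 - 5360 = -24 - 5360 = -5384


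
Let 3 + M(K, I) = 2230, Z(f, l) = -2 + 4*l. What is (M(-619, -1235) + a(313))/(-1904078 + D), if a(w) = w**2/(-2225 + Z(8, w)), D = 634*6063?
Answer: 518339/472841850 ≈ 0.0010962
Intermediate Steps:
M(K, I) = 2227 (M(K, I) = -3 + 2230 = 2227)
D = 3843942
a(w) = w**2/(-2227 + 4*w) (a(w) = w**2/(-2225 + (-2 + 4*w)) = w**2/(-2227 + 4*w))
(M(-619, -1235) + a(313))/(-1904078 + D) = (2227 + 313**2/(-2227 + 4*313))/(-1904078 + 3843942) = (2227 + 97969/(-2227 + 1252))/1939864 = (2227 + 97969/(-975))*(1/1939864) = (2227 + 97969*(-1/975))*(1/1939864) = (2227 - 97969/975)*(1/1939864) = (2073356/975)*(1/1939864) = 518339/472841850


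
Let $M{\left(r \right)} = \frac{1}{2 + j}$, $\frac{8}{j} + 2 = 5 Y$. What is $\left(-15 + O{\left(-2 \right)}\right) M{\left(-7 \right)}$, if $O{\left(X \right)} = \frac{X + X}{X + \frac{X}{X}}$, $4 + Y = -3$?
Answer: $- \frac{37}{6} \approx -6.1667$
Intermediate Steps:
$Y = -7$ ($Y = -4 - 3 = -7$)
$O{\left(X \right)} = \frac{2 X}{1 + X}$ ($O{\left(X \right)} = \frac{2 X}{X + 1} = \frac{2 X}{1 + X}$)
$j = - \frac{8}{37}$ ($j = \frac{8}{-2 + 5 \left(-7\right)} = \frac{8}{-2 - 35} = \frac{8}{-37} = 8 \left(- \frac{1}{37}\right) = - \frac{8}{37} \approx -0.21622$)
$M{\left(r \right)} = \frac{37}{66}$ ($M{\left(r \right)} = \frac{1}{2 - \frac{8}{37}} = \frac{1}{\frac{66}{37}} = \frac{37}{66}$)
$\left(-15 + O{\left(-2 \right)}\right) M{\left(-7 \right)} = \left(-15 + 2 \left(-2\right) \frac{1}{1 - 2}\right) \frac{37}{66} = \left(-15 + 2 \left(-2\right) \frac{1}{-1}\right) \frac{37}{66} = \left(-15 + 2 \left(-2\right) \left(-1\right)\right) \frac{37}{66} = \left(-15 + 4\right) \frac{37}{66} = \left(-11\right) \frac{37}{66} = - \frac{37}{6}$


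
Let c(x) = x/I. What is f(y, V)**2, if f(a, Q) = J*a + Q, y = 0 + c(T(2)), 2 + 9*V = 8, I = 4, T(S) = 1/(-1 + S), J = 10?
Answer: 361/36 ≈ 10.028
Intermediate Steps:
V = 2/3 (V = -2/9 + (1/9)*8 = -2/9 + 8/9 = 2/3 ≈ 0.66667)
c(x) = x/4
y = 1/4 (y = 0 + 1/(4*(-1 + 2)) = 0 + (1/4)/1 = 0 + (1/4)*1 = 0 + 1/4 = 1/4 ≈ 0.25000)
f(a, Q) = Q + 10*a (f(a, Q) = 10*a + Q = Q + 10*a)
f(y, V)**2 = (2/3 + 10*(1/4))**2 = (2/3 + 5/2)**2 = (19/6)**2 = 361/36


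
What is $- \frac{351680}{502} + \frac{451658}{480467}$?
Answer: $- \frac{84371951122}{120597217} \approx -699.62$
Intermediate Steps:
$- \frac{351680}{502} + \frac{451658}{480467} = \left(-351680\right) \frac{1}{502} + 451658 \cdot \frac{1}{480467} = - \frac{175840}{251} + \frac{451658}{480467} = - \frac{84371951122}{120597217}$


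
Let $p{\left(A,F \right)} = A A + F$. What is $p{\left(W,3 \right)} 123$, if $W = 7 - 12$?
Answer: $3444$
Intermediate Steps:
$W = -5$ ($W = 7 - 12 = -5$)
$p{\left(A,F \right)} = F + A^{2}$ ($p{\left(A,F \right)} = A^{2} + F = F + A^{2}$)
$p{\left(W,3 \right)} 123 = \left(3 + \left(-5\right)^{2}\right) 123 = \left(3 + 25\right) 123 = 28 \cdot 123 = 3444$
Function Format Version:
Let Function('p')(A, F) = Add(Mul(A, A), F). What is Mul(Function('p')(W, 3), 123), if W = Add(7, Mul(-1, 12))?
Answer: 3444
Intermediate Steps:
W = -5 (W = Add(7, -12) = -5)
Function('p')(A, F) = Add(F, Pow(A, 2)) (Function('p')(A, F) = Add(Pow(A, 2), F) = Add(F, Pow(A, 2)))
Mul(Function('p')(W, 3), 123) = Mul(Add(3, Pow(-5, 2)), 123) = Mul(Add(3, 25), 123) = Mul(28, 123) = 3444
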